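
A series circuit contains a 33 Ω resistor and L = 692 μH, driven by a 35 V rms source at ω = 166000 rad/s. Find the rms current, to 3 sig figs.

293 mA

X_L = ωL = 115 Ω
Z = 33.0 + j115 Ω
|Z| = √(33.0² + 115²) = 120 Ω
I = V/|Z| = 35/120 = 293 mA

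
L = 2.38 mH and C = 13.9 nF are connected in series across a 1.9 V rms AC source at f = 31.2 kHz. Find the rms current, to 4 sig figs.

19.08 mA

ω = 2πf = 196000 rad/s
X_L = ωL = 466.6 Ω
X_C = 1/(ωC) = 367.0 Ω
Net reactance X = X_L − X_C = 99.58 Ω
Z = j99.58 Ω
|Z| = √(0² + 99.58²) = 99.58 Ω
I = V/|Z| = 1.9/99.58 = 19.08 mA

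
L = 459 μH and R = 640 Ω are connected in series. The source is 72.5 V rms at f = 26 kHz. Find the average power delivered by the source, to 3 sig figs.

8.10 W

ω = 2πf = 163400 rad/s
X_L = ωL = 75.0 Ω
Z = 640 + j75.0 Ω
|Z| = √(640² + 75.0²) = 644 Ω
∠Z = arctan(75.0/640) = 6.68°
I = V/|Z| = 113 mA
P = VI cos φ = 72.5 × 0.113 × cos(6.68°) = 8.10 W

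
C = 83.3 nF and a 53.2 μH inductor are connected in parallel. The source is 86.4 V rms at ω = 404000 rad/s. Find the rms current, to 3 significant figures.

1.11 A

X_L = ωL = 21.5 Ω
X_C = 1/(ωC) = 29.7 Ω
Parallel: admittances add. Y = 1/(jωL) + jωC
Y = (0 − j0.0129) S
|Y| = 0.0129 S → |Z| = 1/|Y| = 77.7 Ω, ∠Z = −∠Y = 90.0°
I = V/|Z| = 86.4/77.7 = 1.11 A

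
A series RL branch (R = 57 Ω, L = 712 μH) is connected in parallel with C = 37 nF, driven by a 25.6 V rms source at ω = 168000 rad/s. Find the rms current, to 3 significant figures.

84.5 mA

X_L = ωL = 120 Ω
X_C = 1/(ωC) = 161 Ω
Branch 1 (R+jX_L): Z₁ = 57.0 + j120 Ω, |Z₁| = 133 Ω
Branch 2 (−jX_C): Z₂ = −j161 Ω
Parallel: Z = Z₁Z₂/(Z₁+Z₂), |Z| = 303 Ω, ∠Z = 10.4°
I = V/|Z| = 25.6/303 = 84.5 mA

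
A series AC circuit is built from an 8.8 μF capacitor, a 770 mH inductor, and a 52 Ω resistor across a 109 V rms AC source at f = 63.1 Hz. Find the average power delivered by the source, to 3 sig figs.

202 W

ω = 2πf = 396.5 rad/s
X_L = ωL = 305 Ω
X_C = 1/(ωC) = 287 Ω
Net reactance X = X_L − X_C = 18.7 Ω
Z = 52.0 + j18.7 Ω
|Z| = √(52.0² + 18.7²) = 55.2 Ω
∠Z = arctan(18.7/52.0) = 19.7°
I = V/|Z| = 1.97 A
P = VI cos φ = 109 × 1.97 × cos(19.7°) = 202 W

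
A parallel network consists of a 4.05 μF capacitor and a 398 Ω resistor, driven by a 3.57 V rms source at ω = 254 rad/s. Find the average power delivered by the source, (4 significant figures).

X_C = 1/(ωC) = 972.1 Ω
Parallel: admittances add. Y = 1/R + jωC
Y = (0.002513 + j0.001029) S
|Y| = 0.002715 S → |Z| = 1/|Y| = 368.3 Ω, ∠Z = −∠Y = -22.27°
I = V/|Z| = 9.693 mA
P = VI cos φ = 3.57 × 0.009693 × cos(-22.27°) = 32.02 mW

32.02 mW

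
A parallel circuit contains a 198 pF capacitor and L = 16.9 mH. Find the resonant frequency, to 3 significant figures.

ω₀ = 1/√(LC) = 1/√(0.0169 × 1.98e-10) = 546700 rad/s
f₀ = ω₀/(2π) = 87.0 kHz

87.0 kHz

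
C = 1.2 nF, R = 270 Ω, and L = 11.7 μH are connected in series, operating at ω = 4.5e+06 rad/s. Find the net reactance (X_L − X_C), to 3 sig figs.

X_L = ωL = 52.6 Ω
X_C = 1/(ωC) = 185 Ω
X = 52.6 − 185 = -133 Ω

-133 Ω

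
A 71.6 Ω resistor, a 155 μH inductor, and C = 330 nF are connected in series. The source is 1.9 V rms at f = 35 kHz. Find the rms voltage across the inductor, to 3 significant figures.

ω = 2πf = 219900 rad/s
X_L = ωL = 34.1 Ω
X_C = 1/(ωC) = 13.8 Ω
Net reactance X = X_L − X_C = 20.3 Ω
Z = 71.6 + j20.3 Ω
|Z| = √(71.6² + 20.3²) = 74.4 Ω
I = V/|Z| = 25.5 mA
V_L = I·|Z_L| = 0.0255 × 34.1 = 0.870 V

0.870 V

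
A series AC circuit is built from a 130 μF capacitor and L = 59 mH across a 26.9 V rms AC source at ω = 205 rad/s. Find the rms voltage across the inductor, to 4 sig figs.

X_L = ωL = 12.09 Ω
X_C = 1/(ωC) = 37.52 Ω
Net reactance X = X_L − X_C = -25.43 Ω
Z = − j25.43 Ω
|Z| = √(0² + 25.43²) = 25.43 Ω
I = V/|Z| = 1.058 A
V_L = I·|Z_L| = 1.058 × 12.09 = 12.79 V

12.79 V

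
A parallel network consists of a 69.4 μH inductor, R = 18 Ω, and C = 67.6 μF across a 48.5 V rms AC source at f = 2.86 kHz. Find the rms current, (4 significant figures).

20.21 A

ω = 2πf = 17970 rad/s
X_L = ωL = 1.247 Ω
X_C = 1/(ωC) = 0.8232 Ω
Parallel: admittances add. Y = 1/R + 1/(jωL) + jωC
Y = (0.05556 + j0.4129) S
|Y| = 0.4166 S → |Z| = 1/|Y| = 2.400 Ω, ∠Z = −∠Y = -82.34°
I = V/|Z| = 48.5/2.400 = 20.21 A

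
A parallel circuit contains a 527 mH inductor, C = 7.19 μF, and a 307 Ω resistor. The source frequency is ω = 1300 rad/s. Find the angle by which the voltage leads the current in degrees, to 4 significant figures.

X_L = ωL = 685.1 Ω
X_C = 1/(ωC) = 107.0 Ω
Parallel: admittances add. Y = 1/R + 1/(jωL) + jωC
Y = (0.003257 + j0.007887) S
|Y| = 0.008534 S → |Z| = 1/|Y| = 117.2 Ω, ∠Z = −∠Y = -67.56°

-67.56°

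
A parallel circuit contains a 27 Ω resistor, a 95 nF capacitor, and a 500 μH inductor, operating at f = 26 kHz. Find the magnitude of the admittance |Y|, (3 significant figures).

37.2 mS

ω = 2πf = 163400 rad/s
X_L = ωL = 81.7 Ω
X_C = 1/(ωC) = 64.4 Ω
Parallel: admittances add. Y = 1/R + 1/(jωL) + jωC
Y = (0.0370 + j0.00328) S
|Y| = 0.0372 S → |Z| = 1/|Y| = 26.9 Ω, ∠Z = −∠Y = -5.06°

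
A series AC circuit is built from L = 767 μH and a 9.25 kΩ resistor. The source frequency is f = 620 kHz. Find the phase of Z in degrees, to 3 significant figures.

ω = 2πf = 3.896e+06 rad/s
X_L = ωL = 2990 Ω
Z = 9250 + j2990 Ω
|Z| = √(9250² + 2990²) = 9720 Ω
∠Z = arctan(2990/9250) = 17.9°

17.9°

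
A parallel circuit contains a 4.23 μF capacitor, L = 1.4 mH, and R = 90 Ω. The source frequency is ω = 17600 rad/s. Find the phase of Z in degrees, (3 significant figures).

X_L = ωL = 24.6 Ω
X_C = 1/(ωC) = 13.4 Ω
Parallel: admittances add. Y = 1/R + 1/(jωL) + jωC
Y = (0.0111 + j0.0339) S
|Y| = 0.0356 S → |Z| = 1/|Y| = 28.1 Ω, ∠Z = −∠Y = -71.8°

-71.8°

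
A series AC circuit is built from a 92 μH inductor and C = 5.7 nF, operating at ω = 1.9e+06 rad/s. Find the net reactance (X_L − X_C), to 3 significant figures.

82.5 Ω

X_L = ωL = 175 Ω
X_C = 1/(ωC) = 92.3 Ω
X = 175 − 92.3 = 82.5 Ω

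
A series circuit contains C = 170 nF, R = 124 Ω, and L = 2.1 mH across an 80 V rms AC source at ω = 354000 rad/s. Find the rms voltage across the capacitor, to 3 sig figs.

1.80 V

X_L = ωL = 743 Ω
X_C = 1/(ωC) = 16.6 Ω
Net reactance X = X_L − X_C = 727 Ω
Z = 124 + j727 Ω
|Z| = √(124² + 727²) = 737 Ω
I = V/|Z| = 109 mA
V_C = I·|Z_C| = 0.109 × 16.6 = 1.80 V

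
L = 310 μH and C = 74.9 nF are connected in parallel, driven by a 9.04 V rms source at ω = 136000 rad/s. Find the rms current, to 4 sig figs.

X_L = ωL = 42.16 Ω
X_C = 1/(ωC) = 98.17 Ω
Parallel: admittances add. Y = 1/(jωL) + jωC
Y = (0 − j0.01353) S
|Y| = 0.01353 S → |Z| = 1/|Y| = 73.89 Ω, ∠Z = −∠Y = 90.00°
I = V/|Z| = 9.04/73.89 = 122.3 mA

122.3 mA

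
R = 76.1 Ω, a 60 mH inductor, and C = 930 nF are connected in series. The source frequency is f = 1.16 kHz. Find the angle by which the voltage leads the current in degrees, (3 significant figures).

75.3°

ω = 2πf = 7288 rad/s
X_L = ωL = 437 Ω
X_C = 1/(ωC) = 148 Ω
Net reactance X = X_L − X_C = 290 Ω
Z = 76.1 + j290 Ω
|Z| = √(76.1² + 290²) = 300 Ω
∠Z = arctan(290/76.1) = 75.3°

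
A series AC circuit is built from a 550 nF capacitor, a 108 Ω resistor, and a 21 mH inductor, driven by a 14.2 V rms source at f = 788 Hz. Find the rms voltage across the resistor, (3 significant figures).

ω = 2πf = 4951 rad/s
X_L = ωL = 104 Ω
X_C = 1/(ωC) = 367 Ω
Net reactance X = X_L − X_C = -263 Ω
Z = 108 − j263 Ω
|Z| = √(108² + 263²) = 285 Ω
I = V/|Z| = 49.9 mA
V_R = I·|Z_R| = 0.0499 × 108 = 5.39 V

5.39 V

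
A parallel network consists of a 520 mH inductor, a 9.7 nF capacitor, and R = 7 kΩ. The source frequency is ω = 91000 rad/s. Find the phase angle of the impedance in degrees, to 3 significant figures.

X_L = ωL = 47300 Ω
X_C = 1/(ωC) = 1130 Ω
Parallel: admittances add. Y = 1/R + 1/(jωL) + jωC
Y = (0.000143 + j0.000862) S
|Y| = 0.000873 S → |Z| = 1/|Y| = 1150 Ω, ∠Z = −∠Y = -80.6°

-80.6°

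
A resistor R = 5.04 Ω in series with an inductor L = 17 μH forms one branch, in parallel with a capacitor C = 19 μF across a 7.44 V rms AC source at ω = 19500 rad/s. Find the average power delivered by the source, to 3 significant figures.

10.9 W

X_L = ωL = 0.332 Ω
X_C = 1/(ωC) = 2.70 Ω
Branch 1 (R+jX_L): Z₁ = 5.04 + j0.332 Ω, |Z₁| = 5.05 Ω
Branch 2 (−jX_C): Z₂ = −j2.70 Ω
Parallel: Z = Z₁Z₂/(Z₁+Z₂), |Z| = 2.45 Ω, ∠Z = -61.1°
I = V/|Z| = 3.04 A
P = VI cos φ = 7.44 × 3.04 × cos(-61.1°) = 10.9 W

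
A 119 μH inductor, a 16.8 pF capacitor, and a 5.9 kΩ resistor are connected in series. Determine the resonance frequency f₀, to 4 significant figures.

ω₀ = 1/√(LC) = 1/√(0.000119 × 1.68e-11) = 2.237e+07 rad/s
f₀ = ω₀/(2π) = 3.560 MHz

3.560 MHz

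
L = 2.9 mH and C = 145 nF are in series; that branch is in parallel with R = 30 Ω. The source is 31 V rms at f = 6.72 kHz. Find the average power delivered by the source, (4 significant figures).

32.03 W

ω = 2πf = 42220 rad/s
X_L = ωL = 122.4 Ω
X_C = 1/(ωC) = 163.3 Ω
Branch 1: Z₁ = R = 30.00 Ω
Branch 2 (series LC): Z₂ = j(X_L − X_C) = −j40.89 Ω
Parallel: Z = Z₁Z₂/(Z₁+Z₂), |Z| = 24.19 Ω, ∠Z = -36.27°
I = V/|Z| = 1.282 A
P = VI cos φ = 31 × 1.282 × cos(-36.27°) = 32.03 W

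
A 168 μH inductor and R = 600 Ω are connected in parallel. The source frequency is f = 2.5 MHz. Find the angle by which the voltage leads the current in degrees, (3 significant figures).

12.8°

ω = 2πf = 1.571e+07 rad/s
X_L = ωL = 2640 Ω
Parallel: admittances add. Y = 1/R + 1/(jωL)
Y = (0.00167 − j0.000379) S
|Y| = 0.00171 S → |Z| = 1/|Y| = 585 Ω, ∠Z = −∠Y = 12.8°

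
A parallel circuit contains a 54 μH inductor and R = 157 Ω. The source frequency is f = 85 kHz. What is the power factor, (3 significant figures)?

0.181

ω = 2πf = 534100 rad/s
X_L = ωL = 28.8 Ω
Parallel: admittances add. Y = 1/R + 1/(jωL)
Y = (0.00637 − j0.0347) S
|Y| = 0.0353 S → |Z| = 1/|Y| = 28.4 Ω, ∠Z = −∠Y = 79.6°
cos φ = cos(79.6°) = 0.181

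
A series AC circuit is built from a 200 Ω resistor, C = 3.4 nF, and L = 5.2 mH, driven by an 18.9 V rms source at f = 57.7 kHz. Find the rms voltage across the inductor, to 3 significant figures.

ω = 2πf = 362500 rad/s
X_L = ωL = 1890 Ω
X_C = 1/(ωC) = 811 Ω
Net reactance X = X_L − X_C = 1070 Ω
Z = 200 + j1070 Ω
|Z| = √(200² + 1070²) = 1090 Ω
I = V/|Z| = 17.3 mA
V_L = I·|Z_L| = 0.0173 × 1890 = 32.6 V

32.6 V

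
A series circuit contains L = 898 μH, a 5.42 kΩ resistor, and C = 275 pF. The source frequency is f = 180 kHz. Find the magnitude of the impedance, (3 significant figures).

ω = 2πf = 1.131e+06 rad/s
X_L = ωL = 1020 Ω
X_C = 1/(ωC) = 3220 Ω
Net reactance X = X_L − X_C = -2200 Ω
Z = 5420 − j2200 Ω
|Z| = √(5420² + 2200²) = 5850 Ω

5850 Ω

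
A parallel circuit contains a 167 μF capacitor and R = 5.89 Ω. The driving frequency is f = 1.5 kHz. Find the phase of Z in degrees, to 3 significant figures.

-83.8°

ω = 2πf = 9425 rad/s
X_C = 1/(ωC) = 0.635 Ω
Parallel: admittances add. Y = 1/R + jωC
Y = (0.170 + j1.57) S
|Y| = 1.58 S → |Z| = 1/|Y| = 0.632 Ω, ∠Z = −∠Y = -83.8°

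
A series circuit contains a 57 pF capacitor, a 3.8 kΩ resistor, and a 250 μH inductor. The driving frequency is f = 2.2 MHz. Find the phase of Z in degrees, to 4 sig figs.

29.92°

ω = 2πf = 1.382e+07 rad/s
X_L = ωL = 3456 Ω
X_C = 1/(ωC) = 1269 Ω
Net reactance X = X_L − X_C = 2187 Ω
Z = 3800 + j2187 Ω
|Z| = √(3800² + 2187²) = 4384 Ω
∠Z = arctan(2187/3800) = 29.92°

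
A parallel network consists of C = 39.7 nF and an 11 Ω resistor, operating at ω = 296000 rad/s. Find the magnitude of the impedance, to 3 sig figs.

10.9 Ω

X_C = 1/(ωC) = 85.1 Ω
Parallel: admittances add. Y = 1/R + jωC
Y = (0.0909 + j0.0118) S
|Y| = 0.0917 S → |Z| = 1/|Y| = 10.9 Ω, ∠Z = −∠Y = -7.37°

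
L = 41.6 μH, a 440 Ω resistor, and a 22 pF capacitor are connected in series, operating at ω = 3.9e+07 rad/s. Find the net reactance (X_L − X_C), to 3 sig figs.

457 Ω

X_L = ωL = 1620 Ω
X_C = 1/(ωC) = 1170 Ω
X = 1620 − 1170 = 457 Ω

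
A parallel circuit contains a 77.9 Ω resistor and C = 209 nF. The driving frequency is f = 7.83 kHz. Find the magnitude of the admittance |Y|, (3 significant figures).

ω = 2πf = 49200 rad/s
X_C = 1/(ωC) = 97.3 Ω
Parallel: admittances add. Y = 1/R + jωC
Y = (0.0128 + j0.0103) S
|Y| = 0.0164 S → |Z| = 1/|Y| = 60.8 Ω, ∠Z = −∠Y = -38.7°

16.4 mS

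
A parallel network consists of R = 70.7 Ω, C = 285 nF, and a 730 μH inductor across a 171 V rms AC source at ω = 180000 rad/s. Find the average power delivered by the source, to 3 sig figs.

414 W

X_L = ωL = 131 Ω
X_C = 1/(ωC) = 19.5 Ω
Parallel: admittances add. Y = 1/R + 1/(jωL) + jωC
Y = (0.0141 + j0.0437) S
|Y| = 0.0459 S → |Z| = 1/|Y| = 21.8 Ω, ∠Z = −∠Y = -72.1°
I = V/|Z| = 7.85 A
P = VI cos φ = 171 × 7.85 × cos(-72.1°) = 414 W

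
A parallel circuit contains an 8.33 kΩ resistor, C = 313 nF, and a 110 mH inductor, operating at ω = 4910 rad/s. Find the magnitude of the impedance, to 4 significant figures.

2969 Ω

X_L = ωL = 540.1 Ω
X_C = 1/(ωC) = 650.7 Ω
Parallel: admittances add. Y = 1/R + 1/(jωL) + jωC
Y = (0.0001200 − j0.0003147) S
|Y| = 0.0003368 S → |Z| = 1/|Y| = 2969 Ω, ∠Z = −∠Y = 69.12°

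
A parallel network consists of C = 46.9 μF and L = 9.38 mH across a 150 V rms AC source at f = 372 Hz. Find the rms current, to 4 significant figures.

9.601 A

ω = 2πf = 2337 rad/s
X_L = ωL = 21.92 Ω
X_C = 1/(ωC) = 9.122 Ω
Parallel: admittances add. Y = 1/(jωL) + jωC
Y = (0 + j0.06401) S
|Y| = 0.06401 S → |Z| = 1/|Y| = 15.62 Ω, ∠Z = −∠Y = -90.00°
I = V/|Z| = 150/15.62 = 9.601 A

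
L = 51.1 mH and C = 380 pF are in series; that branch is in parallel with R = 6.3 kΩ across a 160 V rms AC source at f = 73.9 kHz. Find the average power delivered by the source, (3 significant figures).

4.06 W

ω = 2πf = 464300 rad/s
X_L = ωL = 23700 Ω
X_C = 1/(ωC) = 5670 Ω
Branch 1: Z₁ = R = 6300 Ω
Branch 2 (series LC): Z₂ = j(X_L − X_C) = j18100 Ω
Parallel: Z = Z₁Z₂/(Z₁+Z₂), |Z| = 5950 Ω, ∠Z = 19.2°
I = V/|Z| = 26.9 mA
P = VI cos φ = 160 × 0.0269 × cos(19.2°) = 4.06 W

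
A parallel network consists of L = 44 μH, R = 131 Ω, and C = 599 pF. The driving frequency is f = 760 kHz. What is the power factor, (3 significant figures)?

0.970

ω = 2πf = 4.775e+06 rad/s
X_L = ωL = 210 Ω
X_C = 1/(ωC) = 350 Ω
Parallel: admittances add. Y = 1/R + 1/(jωL) + jωC
Y = (0.00763 − j0.00190) S
|Y| = 0.00787 S → |Z| = 1/|Y| = 127 Ω, ∠Z = −∠Y = 14.0°
cos φ = cos(14.0°) = 0.970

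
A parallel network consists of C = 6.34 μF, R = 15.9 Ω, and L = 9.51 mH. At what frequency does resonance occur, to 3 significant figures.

648 Hz

ω₀ = 1/√(LC) = 1/√(0.00951 × 6.34e-06) = 4073 rad/s
f₀ = ω₀/(2π) = 648 Hz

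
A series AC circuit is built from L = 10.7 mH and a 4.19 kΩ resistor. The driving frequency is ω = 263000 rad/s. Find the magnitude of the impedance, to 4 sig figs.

X_L = ωL = 2814 Ω
Z = 4190 + j2814 Ω
|Z| = √(4190² + 2814²) = 5047 Ω

5047 Ω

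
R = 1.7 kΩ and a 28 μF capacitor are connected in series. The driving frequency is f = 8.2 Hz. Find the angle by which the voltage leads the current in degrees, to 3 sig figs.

ω = 2πf = 51.52 rad/s
X_C = 1/(ωC) = 693 Ω
Z = 1700 − j693 Ω
|Z| = √(1700² + 693²) = 1840 Ω
∠Z = arctan(-693/1700) = -22.2°

-22.2°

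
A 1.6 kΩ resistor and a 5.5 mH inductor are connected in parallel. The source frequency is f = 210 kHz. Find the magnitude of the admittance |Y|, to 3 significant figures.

ω = 2πf = 1.319e+06 rad/s
X_L = ωL = 7260 Ω
Parallel: admittances add. Y = 1/R + 1/(jωL)
Y = (0.000625 − j0.000138) S
|Y| = 0.000640 S → |Z| = 1/|Y| = 1560 Ω, ∠Z = −∠Y = 12.4°

640 μS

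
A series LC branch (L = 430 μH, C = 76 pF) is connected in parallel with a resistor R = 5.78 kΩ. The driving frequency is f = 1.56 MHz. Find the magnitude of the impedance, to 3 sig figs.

2570 Ω

ω = 2πf = 9.802e+06 rad/s
X_L = ωL = 4210 Ω
X_C = 1/(ωC) = 1340 Ω
Branch 1: Z₁ = R = 5780 Ω
Branch 2 (series LC): Z₂ = j(X_L − X_C) = j2870 Ω
Parallel: Z = Z₁Z₂/(Z₁+Z₂), |Z| = 2570 Ω, ∠Z = 63.6°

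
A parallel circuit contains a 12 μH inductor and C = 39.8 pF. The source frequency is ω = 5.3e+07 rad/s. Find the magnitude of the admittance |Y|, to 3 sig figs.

537 μS

X_L = ωL = 636 Ω
X_C = 1/(ωC) = 474 Ω
Parallel: admittances add. Y = 1/(jωL) + jωC
Y = (0 + j0.000537) S
|Y| = 0.000537 S → |Z| = 1/|Y| = 1860 Ω, ∠Z = −∠Y = -90.0°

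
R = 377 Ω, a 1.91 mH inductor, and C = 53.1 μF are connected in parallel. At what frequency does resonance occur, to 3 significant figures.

ω₀ = 1/√(LC) = 1/√(0.00191 × 5.31e-05) = 3140 rad/s
f₀ = ω₀/(2π) = 500 Hz

500 Hz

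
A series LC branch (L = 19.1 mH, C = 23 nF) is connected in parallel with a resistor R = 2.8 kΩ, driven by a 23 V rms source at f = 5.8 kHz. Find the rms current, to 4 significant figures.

ω = 2πf = 36440 rad/s
X_L = ωL = 696.1 Ω
X_C = 1/(ωC) = 1193 Ω
Branch 1: Z₁ = R = 2800 Ω
Branch 2 (series LC): Z₂ = j(X_L − X_C) = −j497.0 Ω
Parallel: Z = Z₁Z₂/(Z₁+Z₂), |Z| = 489.4 Ω, ∠Z = -79.93°
I = V/|Z| = 23/489.4 = 47.00 mA

47.00 mA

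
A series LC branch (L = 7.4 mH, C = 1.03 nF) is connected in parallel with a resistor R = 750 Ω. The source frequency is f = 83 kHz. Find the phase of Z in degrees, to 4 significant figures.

20.58°

ω = 2πf = 521500 rad/s
X_L = ωL = 3859 Ω
X_C = 1/(ωC) = 1862 Ω
Branch 1: Z₁ = R = 750.0 Ω
Branch 2 (series LC): Z₂ = j(X_L − X_C) = j1997 Ω
Parallel: Z = Z₁Z₂/(Z₁+Z₂), |Z| = 702.1 Ω, ∠Z = 20.58°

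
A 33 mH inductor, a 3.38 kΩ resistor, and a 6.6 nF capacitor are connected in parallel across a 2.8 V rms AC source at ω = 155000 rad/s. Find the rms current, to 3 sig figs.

X_L = ωL = 5120 Ω
X_C = 1/(ωC) = 978 Ω
Parallel: admittances add. Y = 1/R + 1/(jωL) + jωC
Y = (0.000296 + j0.000827) S
|Y| = 0.000879 S → |Z| = 1/|Y| = 1140 Ω, ∠Z = −∠Y = -70.3°
I = V/|Z| = 2.8/1140 = 2.46 mA

2.46 mA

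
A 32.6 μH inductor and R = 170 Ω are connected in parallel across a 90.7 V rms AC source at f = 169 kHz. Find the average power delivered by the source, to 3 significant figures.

ω = 2πf = 1.062e+06 rad/s
X_L = ωL = 34.6 Ω
Parallel: admittances add. Y = 1/R + 1/(jωL)
Y = (0.00588 − j0.0289) S
|Y| = 0.0295 S → |Z| = 1/|Y| = 33.9 Ω, ∠Z = −∠Y = 78.5°
I = V/|Z| = 2.67 A
P = VI cos φ = 90.7 × 2.67 × cos(78.5°) = 48.4 W

48.4 W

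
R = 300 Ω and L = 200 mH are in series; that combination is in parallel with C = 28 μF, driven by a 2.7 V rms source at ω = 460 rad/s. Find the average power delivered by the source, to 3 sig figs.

X_L = ωL = 92.0 Ω
X_C = 1/(ωC) = 77.6 Ω
Branch 1 (R+jX_L): Z₁ = 300 + j92.0 Ω, |Z₁| = 314 Ω
Branch 2 (−jX_C): Z₂ = −j77.6 Ω
Parallel: Z = Z₁Z₂/(Z₁+Z₂), |Z| = 81.1 Ω, ∠Z = -75.7°
I = V/|Z| = 33.3 mA
P = VI cos φ = 2.7 × 0.0333 × cos(-75.7°) = 22.2 mW

22.2 mW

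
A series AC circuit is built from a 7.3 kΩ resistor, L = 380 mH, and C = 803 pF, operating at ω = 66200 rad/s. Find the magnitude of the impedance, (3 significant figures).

9670 Ω

X_L = ωL = 25200 Ω
X_C = 1/(ωC) = 18800 Ω
Net reactance X = X_L − X_C = 6340 Ω
Z = 7300 + j6340 Ω
|Z| = √(7300² + 6340²) = 9670 Ω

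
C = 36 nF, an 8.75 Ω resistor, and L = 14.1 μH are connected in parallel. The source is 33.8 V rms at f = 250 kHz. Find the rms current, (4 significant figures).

ω = 2πf = 1.571e+06 rad/s
X_L = ωL = 22.15 Ω
X_C = 1/(ωC) = 17.68 Ω
Parallel: admittances add. Y = 1/R + 1/(jωL) + jωC
Y = (0.1143 + j0.01140) S
|Y| = 0.1149 S → |Z| = 1/|Y| = 8.707 Ω, ∠Z = −∠Y = -5.696°
I = V/|Z| = 33.8/8.707 = 3.882 A

3.882 A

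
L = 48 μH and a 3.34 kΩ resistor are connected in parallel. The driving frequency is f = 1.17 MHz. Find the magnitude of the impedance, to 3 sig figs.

351 Ω

ω = 2πf = 7.351e+06 rad/s
X_L = ωL = 353 Ω
Parallel: admittances add. Y = 1/R + 1/(jωL)
Y = (0.000299 − j0.00283) S
|Y| = 0.00285 S → |Z| = 1/|Y| = 351 Ω, ∠Z = −∠Y = 84.0°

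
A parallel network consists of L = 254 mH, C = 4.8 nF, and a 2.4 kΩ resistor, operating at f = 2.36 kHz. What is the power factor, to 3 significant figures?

0.906

ω = 2πf = 14830 rad/s
X_L = ωL = 3770 Ω
X_C = 1/(ωC) = 14000 Ω
Parallel: admittances add. Y = 1/R + 1/(jωL) + jωC
Y = (0.000417 − j0.000194) S
|Y| = 0.000460 S → |Z| = 1/|Y| = 2180 Ω, ∠Z = −∠Y = 25.0°
cos φ = cos(25.0°) = 0.906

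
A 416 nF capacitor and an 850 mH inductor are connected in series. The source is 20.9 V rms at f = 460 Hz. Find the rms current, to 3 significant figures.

ω = 2πf = 2890 rad/s
X_L = ωL = 2460 Ω
X_C = 1/(ωC) = 832 Ω
Net reactance X = X_L − X_C = 1630 Ω
Z = j1630 Ω
|Z| = √(0² + 1630²) = 1630 Ω
I = V/|Z| = 20.9/1630 = 12.9 mA

12.9 mA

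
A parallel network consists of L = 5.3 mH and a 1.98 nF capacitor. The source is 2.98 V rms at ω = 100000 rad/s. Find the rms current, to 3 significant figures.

5.03 mA

X_L = ωL = 530 Ω
X_C = 1/(ωC) = 5050 Ω
Parallel: admittances add. Y = 1/(jωL) + jωC
Y = (0 − j0.00169) S
|Y| = 0.00169 S → |Z| = 1/|Y| = 592 Ω, ∠Z = −∠Y = 90.0°
I = V/|Z| = 2.98/592 = 5.03 mA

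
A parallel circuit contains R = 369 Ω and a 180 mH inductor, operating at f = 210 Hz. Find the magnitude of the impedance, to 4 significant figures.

199.7 Ω

ω = 2πf = 1319 rad/s
X_L = ωL = 237.5 Ω
Parallel: admittances add. Y = 1/R + 1/(jωL)
Y = (0.002710 − j0.004210) S
|Y| = 0.005007 S → |Z| = 1/|Y| = 199.7 Ω, ∠Z = −∠Y = 57.23°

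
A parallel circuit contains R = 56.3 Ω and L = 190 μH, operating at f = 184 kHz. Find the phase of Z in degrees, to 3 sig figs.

ω = 2πf = 1.156e+06 rad/s
X_L = ωL = 220 Ω
Parallel: admittances add. Y = 1/R + 1/(jωL)
Y = (0.0178 − j0.00455) S
|Y| = 0.0183 S → |Z| = 1/|Y| = 54.5 Ω, ∠Z = −∠Y = 14.4°

14.4°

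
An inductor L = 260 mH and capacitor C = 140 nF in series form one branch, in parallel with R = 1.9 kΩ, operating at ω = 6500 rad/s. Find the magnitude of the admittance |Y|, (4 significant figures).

1.772 mS

X_L = ωL = 1690 Ω
X_C = 1/(ωC) = 1099 Ω
Branch 1: Z₁ = R = 1900 Ω
Branch 2 (series LC): Z₂ = j(X_L − X_C) = j591.1 Ω
Parallel: Z = Z₁Z₂/(Z₁+Z₂), |Z| = 564.4 Ω, ∠Z = 72.72°
|Y| = 1/|Z| = 1.772 mS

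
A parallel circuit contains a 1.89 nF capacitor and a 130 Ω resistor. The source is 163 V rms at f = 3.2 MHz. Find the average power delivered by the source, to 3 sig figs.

204 W

ω = 2πf = 2.011e+07 rad/s
X_C = 1/(ωC) = 26.3 Ω
Parallel: admittances add. Y = 1/R + jωC
Y = (0.00769 + j0.0380) S
|Y| = 0.0388 S → |Z| = 1/|Y| = 25.8 Ω, ∠Z = −∠Y = -78.6°
I = V/|Z| = 6.32 A
P = VI cos φ = 163 × 6.32 × cos(-78.6°) = 204 W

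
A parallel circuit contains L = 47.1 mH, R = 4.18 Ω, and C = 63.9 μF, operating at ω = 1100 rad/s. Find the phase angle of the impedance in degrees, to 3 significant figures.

X_L = ωL = 51.8 Ω
X_C = 1/(ωC) = 14.2 Ω
Parallel: admittances add. Y = 1/R + 1/(jωL) + jωC
Y = (0.239 + j0.0510) S
|Y| = 0.245 S → |Z| = 1/|Y| = 4.09 Ω, ∠Z = −∠Y = -12.0°

-12.0°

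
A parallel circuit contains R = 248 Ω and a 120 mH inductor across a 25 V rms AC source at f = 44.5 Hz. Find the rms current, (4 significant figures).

751.9 mA

ω = 2πf = 279.6 rad/s
X_L = ωL = 33.55 Ω
Parallel: admittances add. Y = 1/R + 1/(jωL)
Y = (0.004032 − j0.02980) S
|Y| = 0.03008 S → |Z| = 1/|Y| = 33.25 Ω, ∠Z = −∠Y = 82.30°
I = V/|Z| = 25/33.25 = 751.9 mA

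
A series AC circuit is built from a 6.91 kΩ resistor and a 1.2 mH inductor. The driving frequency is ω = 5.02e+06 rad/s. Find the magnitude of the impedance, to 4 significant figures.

X_L = ωL = 6024 Ω
Z = 6910 + j6024 Ω
|Z| = √(6910² + 6024²) = 9167 Ω

9167 Ω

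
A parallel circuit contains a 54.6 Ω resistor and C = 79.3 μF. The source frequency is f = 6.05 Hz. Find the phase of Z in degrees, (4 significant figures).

ω = 2πf = 38.01 rad/s
X_C = 1/(ωC) = 331.7 Ω
Parallel: admittances add. Y = 1/R + jωC
Y = (0.01832 + j0.003014) S
|Y| = 0.01856 S → |Z| = 1/|Y| = 53.88 Ω, ∠Z = −∠Y = -9.346°

-9.346°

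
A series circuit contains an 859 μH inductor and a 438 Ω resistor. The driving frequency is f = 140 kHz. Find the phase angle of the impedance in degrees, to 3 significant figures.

ω = 2πf = 879600 rad/s
X_L = ωL = 756 Ω
Z = 438 + j756 Ω
|Z| = √(438² + 756²) = 873 Ω
∠Z = arctan(756/438) = 59.9°

59.9°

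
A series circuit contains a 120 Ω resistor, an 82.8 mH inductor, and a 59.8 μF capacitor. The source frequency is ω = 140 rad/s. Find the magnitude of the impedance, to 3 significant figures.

X_L = ωL = 11.6 Ω
X_C = 1/(ωC) = 119 Ω
Net reactance X = X_L − X_C = -108 Ω
Z = 120 − j108 Ω
|Z| = √(120² + 108²) = 161 Ω

161 Ω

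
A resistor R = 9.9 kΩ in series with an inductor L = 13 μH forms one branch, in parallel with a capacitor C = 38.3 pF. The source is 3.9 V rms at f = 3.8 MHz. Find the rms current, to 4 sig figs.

ω = 2πf = 2.388e+07 rad/s
X_L = ωL = 310.4 Ω
X_C = 1/(ωC) = 1094 Ω
Branch 1 (R+jX_L): Z₁ = 9900 + j310.4 Ω, |Z₁| = 9905 Ω
Branch 2 (−jX_C): Z₂ = −j1094 Ω
Parallel: Z = Z₁Z₂/(Z₁+Z₂), |Z| = 1091 Ω, ∠Z = -83.68°
I = V/|Z| = 3.9/1091 = 3.576 mA

3.576 mA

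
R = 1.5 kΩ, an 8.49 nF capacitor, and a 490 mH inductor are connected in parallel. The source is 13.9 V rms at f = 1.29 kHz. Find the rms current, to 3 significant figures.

9.61 mA

ω = 2πf = 8105 rad/s
X_L = ωL = 3970 Ω
X_C = 1/(ωC) = 14500 Ω
Parallel: admittances add. Y = 1/R + 1/(jωL) + jωC
Y = (0.000667 − j0.000183) S
|Y| = 0.000691 S → |Z| = 1/|Y| = 1450 Ω, ∠Z = −∠Y = 15.3°
I = V/|Z| = 13.9/1450 = 9.61 mA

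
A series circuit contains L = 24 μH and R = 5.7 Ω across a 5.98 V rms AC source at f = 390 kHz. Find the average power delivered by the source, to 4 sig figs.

ω = 2πf = 2.45e+06 rad/s
X_L = ωL = 58.81 Ω
Z = 5.700 + j58.81 Ω
|Z| = √(5.700² + 58.81²) = 59.09 Ω
∠Z = arctan(58.81/5.700) = 84.46°
I = V/|Z| = 101.2 mA
P = VI cos φ = 5.98 × 0.1012 × cos(84.46°) = 58.39 mW

58.39 mW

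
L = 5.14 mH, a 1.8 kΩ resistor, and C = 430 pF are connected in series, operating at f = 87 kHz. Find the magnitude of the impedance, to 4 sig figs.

2308 Ω

ω = 2πf = 546600 rad/s
X_L = ωL = 2810 Ω
X_C = 1/(ωC) = 4254 Ω
Net reactance X = X_L − X_C = -1445 Ω
Z = 1800 − j1445 Ω
|Z| = √(1800² + 1445²) = 2308 Ω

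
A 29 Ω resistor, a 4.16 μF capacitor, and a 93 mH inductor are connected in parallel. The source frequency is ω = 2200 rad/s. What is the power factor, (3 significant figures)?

X_L = ωL = 205 Ω
X_C = 1/(ωC) = 109 Ω
Parallel: admittances add. Y = 1/R + 1/(jωL) + jωC
Y = (0.0345 + j0.00426) S
|Y| = 0.0347 S → |Z| = 1/|Y| = 28.8 Ω, ∠Z = −∠Y = -7.05°
cos φ = cos(-7.05°) = 0.992

0.992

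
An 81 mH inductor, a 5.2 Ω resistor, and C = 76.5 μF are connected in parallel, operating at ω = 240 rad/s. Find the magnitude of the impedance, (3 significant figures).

5.12 Ω

X_L = ωL = 19.4 Ω
X_C = 1/(ωC) = 54.5 Ω
Parallel: admittances add. Y = 1/R + 1/(jωL) + jωC
Y = (0.192 − j0.0331) S
|Y| = 0.195 S → |Z| = 1/|Y| = 5.12 Ω, ∠Z = −∠Y = 9.76°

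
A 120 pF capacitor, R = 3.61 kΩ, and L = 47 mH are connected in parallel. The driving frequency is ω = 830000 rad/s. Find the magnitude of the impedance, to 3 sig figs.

3490 Ω

X_L = ωL = 39000 Ω
X_C = 1/(ωC) = 10000 Ω
Parallel: admittances add. Y = 1/R + 1/(jωL) + jωC
Y = (0.000277 + j7.4e-05) S
|Y| = 0.000287 S → |Z| = 1/|Y| = 3490 Ω, ∠Z = −∠Y = -15.0°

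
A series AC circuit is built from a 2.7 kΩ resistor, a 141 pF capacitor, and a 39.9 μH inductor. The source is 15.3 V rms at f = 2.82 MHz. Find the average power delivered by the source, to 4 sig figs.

85.60 mW

ω = 2πf = 1.772e+07 rad/s
X_L = ωL = 707.0 Ω
X_C = 1/(ωC) = 400.3 Ω
Net reactance X = X_L − X_C = 306.7 Ω
Z = 2700 + j306.7 Ω
|Z| = √(2700² + 306.7²) = 2717 Ω
∠Z = arctan(306.7/2700) = 6.481°
I = V/|Z| = 5.630 mA
P = VI cos φ = 15.3 × 0.005630 × cos(6.481°) = 85.60 mW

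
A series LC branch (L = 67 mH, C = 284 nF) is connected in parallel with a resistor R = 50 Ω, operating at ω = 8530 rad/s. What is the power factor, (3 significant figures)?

X_L = ωL = 572 Ω
X_C = 1/(ωC) = 413 Ω
Branch 1: Z₁ = R = 50.0 Ω
Branch 2 (series LC): Z₂ = j(X_L − X_C) = j159 Ω
Parallel: Z = Z₁Z₂/(Z₁+Z₂), |Z| = 47.7 Ω, ∠Z = 17.5°
cos φ = cos(17.5°) = 0.954

0.954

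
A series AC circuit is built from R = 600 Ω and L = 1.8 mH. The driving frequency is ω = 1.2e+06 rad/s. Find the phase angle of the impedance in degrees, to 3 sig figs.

X_L = ωL = 2160 Ω
Z = 600 + j2160 Ω
|Z| = √(600² + 2160²) = 2240 Ω
∠Z = arctan(2160/600) = 74.5°

74.5°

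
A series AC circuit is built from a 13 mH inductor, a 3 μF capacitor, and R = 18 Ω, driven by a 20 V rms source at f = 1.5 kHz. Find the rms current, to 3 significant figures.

ω = 2πf = 9425 rad/s
X_L = ωL = 123 Ω
X_C = 1/(ωC) = 35.4 Ω
Net reactance X = X_L − X_C = 87.2 Ω
Z = 18.0 + j87.2 Ω
|Z| = √(18.0² + 87.2²) = 89.0 Ω
I = V/|Z| = 20/89.0 = 225 mA

225 mA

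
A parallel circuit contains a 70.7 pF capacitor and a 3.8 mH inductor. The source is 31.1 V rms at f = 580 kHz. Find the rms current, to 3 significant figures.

5.77 mA

ω = 2πf = 3.644e+06 rad/s
X_L = ωL = 13800 Ω
X_C = 1/(ωC) = 3880 Ω
Parallel: admittances add. Y = 1/(jωL) + jωC
Y = (0 + j0.000185) S
|Y| = 0.000185 S → |Z| = 1/|Y| = 5390 Ω, ∠Z = −∠Y = -90.0°
I = V/|Z| = 31.1/5390 = 5.77 mA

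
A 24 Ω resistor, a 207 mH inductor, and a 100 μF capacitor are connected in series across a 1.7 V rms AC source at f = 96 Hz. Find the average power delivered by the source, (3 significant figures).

5.64 mW

ω = 2πf = 603.2 rad/s
X_L = ωL = 125 Ω
X_C = 1/(ωC) = 16.6 Ω
Net reactance X = X_L − X_C = 108 Ω
Z = 24.0 + j108 Ω
|Z| = √(24.0² + 108²) = 111 Ω
∠Z = arctan(108/24.0) = 77.5°
I = V/|Z| = 15.3 mA
P = VI cos φ = 1.7 × 0.0153 × cos(77.5°) = 5.64 mW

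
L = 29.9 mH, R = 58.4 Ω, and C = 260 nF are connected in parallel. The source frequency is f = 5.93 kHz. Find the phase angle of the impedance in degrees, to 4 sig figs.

-27.17°

ω = 2πf = 37260 rad/s
X_L = ωL = 1114 Ω
X_C = 1/(ωC) = 103.2 Ω
Parallel: admittances add. Y = 1/R + 1/(jωL) + jωC
Y = (0.01712 + j0.008790) S
|Y| = 0.01925 S → |Z| = 1/|Y| = 51.95 Ω, ∠Z = −∠Y = -27.17°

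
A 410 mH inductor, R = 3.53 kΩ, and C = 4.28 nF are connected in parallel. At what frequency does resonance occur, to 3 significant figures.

3.80 kHz

ω₀ = 1/√(LC) = 1/√(0.41 × 4.28e-09) = 23870 rad/s
f₀ = ω₀/(2π) = 3.80 kHz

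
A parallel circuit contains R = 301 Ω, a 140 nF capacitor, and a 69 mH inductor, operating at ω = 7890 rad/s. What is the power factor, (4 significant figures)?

0.9766

X_L = ωL = 544.4 Ω
X_C = 1/(ωC) = 905.3 Ω
Parallel: admittances add. Y = 1/R + 1/(jωL) + jωC
Y = (0.003322 − j0.0007323) S
|Y| = 0.003402 S → |Z| = 1/|Y| = 293.9 Ω, ∠Z = −∠Y = 12.43°
cos φ = cos(12.43°) = 0.9766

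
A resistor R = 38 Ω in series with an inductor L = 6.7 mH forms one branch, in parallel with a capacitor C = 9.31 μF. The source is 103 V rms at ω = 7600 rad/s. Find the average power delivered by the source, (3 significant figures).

X_L = ωL = 50.9 Ω
X_C = 1/(ωC) = 14.1 Ω
Branch 1 (R+jX_L): Z₁ = 38.0 + j50.9 Ω, |Z₁| = 63.5 Ω
Branch 2 (−jX_C): Z₂ = −j14.1 Ω
Parallel: Z = Z₁Z₂/(Z₁+Z₂), |Z| = 17.0 Ω, ∠Z = -80.8°
I = V/|Z| = 6.07 A
P = VI cos φ = 103 × 6.07 × cos(-80.8°) = 99.9 W

99.9 W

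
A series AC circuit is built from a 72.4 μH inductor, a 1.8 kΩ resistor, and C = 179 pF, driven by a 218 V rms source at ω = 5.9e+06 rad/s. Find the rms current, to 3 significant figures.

X_L = ωL = 427 Ω
X_C = 1/(ωC) = 947 Ω
Net reactance X = X_L − X_C = -520 Ω
Z = 1800 − j520 Ω
|Z| = √(1800² + 520²) = 1870 Ω
I = V/|Z| = 218/1870 = 116 mA

116 mA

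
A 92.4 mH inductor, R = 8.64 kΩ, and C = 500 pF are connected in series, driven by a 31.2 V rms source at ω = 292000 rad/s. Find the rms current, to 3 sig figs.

X_L = ωL = 27000 Ω
X_C = 1/(ωC) = 6850 Ω
Net reactance X = X_L − X_C = 20100 Ω
Z = 8640 + j20100 Ω
|Z| = √(8640² + 20100²) = 21900 Ω
I = V/|Z| = 31.2/21900 = 1.42 mA

1.42 mA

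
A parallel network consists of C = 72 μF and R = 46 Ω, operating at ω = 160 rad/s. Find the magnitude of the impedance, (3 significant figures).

X_C = 1/(ωC) = 86.8 Ω
Parallel: admittances add. Y = 1/R + jωC
Y = (0.0217 + j0.0115) S
|Y| = 0.0246 S → |Z| = 1/|Y| = 40.6 Ω, ∠Z = −∠Y = -27.9°

40.6 Ω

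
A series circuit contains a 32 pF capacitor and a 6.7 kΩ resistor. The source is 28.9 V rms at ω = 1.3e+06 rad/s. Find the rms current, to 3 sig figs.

X_C = 1/(ωC) = 24000 Ω
Z = 6700 − j24000 Ω
|Z| = √(6700² + 24000²) = 25000 Ω
I = V/|Z| = 28.9/25000 = 1.16 mA

1.16 mA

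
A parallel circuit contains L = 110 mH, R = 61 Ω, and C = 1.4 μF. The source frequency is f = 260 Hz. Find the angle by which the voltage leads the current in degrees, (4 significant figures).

ω = 2πf = 1634 rad/s
X_L = ωL = 179.7 Ω
X_C = 1/(ωC) = 437.2 Ω
Parallel: admittances add. Y = 1/R + 1/(jωL) + jωC
Y = (0.01639 − j0.003278) S
|Y| = 0.01672 S → |Z| = 1/|Y| = 59.82 Ω, ∠Z = −∠Y = 11.31°

11.31°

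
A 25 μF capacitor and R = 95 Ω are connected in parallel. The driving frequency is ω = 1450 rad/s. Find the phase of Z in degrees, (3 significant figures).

-73.8°

X_C = 1/(ωC) = 27.6 Ω
Parallel: admittances add. Y = 1/R + jωC
Y = (0.0105 + j0.0363) S
|Y| = 0.0377 S → |Z| = 1/|Y| = 26.5 Ω, ∠Z = −∠Y = -73.8°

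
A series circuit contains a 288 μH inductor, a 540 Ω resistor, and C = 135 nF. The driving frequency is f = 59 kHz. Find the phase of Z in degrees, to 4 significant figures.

9.130°

ω = 2πf = 370700 rad/s
X_L = ωL = 106.8 Ω
X_C = 1/(ωC) = 19.98 Ω
Net reactance X = X_L − X_C = 86.78 Ω
Z = 540.0 + j86.78 Ω
|Z| = √(540.0² + 86.78²) = 546.9 Ω
∠Z = arctan(86.78/540.0) = 9.130°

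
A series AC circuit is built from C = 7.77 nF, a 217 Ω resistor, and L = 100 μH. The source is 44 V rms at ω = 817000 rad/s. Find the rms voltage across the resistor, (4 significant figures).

X_L = ωL = 81.70 Ω
X_C = 1/(ωC) = 157.5 Ω
Net reactance X = X_L − X_C = -75.83 Ω
Z = 217.0 − j75.83 Ω
|Z| = √(217.0² + 75.83²) = 229.9 Ω
I = V/|Z| = 191.4 mA
V_R = I·|Z_R| = 0.1914 × 217.0 = 41.54 V

41.54 V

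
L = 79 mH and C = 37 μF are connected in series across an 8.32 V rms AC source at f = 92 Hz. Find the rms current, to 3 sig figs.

7.64 A

ω = 2πf = 578.1 rad/s
X_L = ωL = 45.7 Ω
X_C = 1/(ωC) = 46.8 Ω
Net reactance X = X_L − X_C = -1.09 Ω
Z = − j1.09 Ω
|Z| = √(0² + 1.09²) = 1.09 Ω
I = V/|Z| = 8.32/1.09 = 7.64 A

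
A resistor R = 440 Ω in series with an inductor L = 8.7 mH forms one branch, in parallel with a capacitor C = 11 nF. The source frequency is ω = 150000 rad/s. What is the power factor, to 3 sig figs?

0.234

X_L = ωL = 1300 Ω
X_C = 1/(ωC) = 606 Ω
Branch 1 (R+jX_L): Z₁ = 440 + j1300 Ω, |Z₁| = 1380 Ω
Branch 2 (−jX_C): Z₂ = −j606 Ω
Parallel: Z = Z₁Z₂/(Z₁+Z₂), |Z| = 1010 Ω, ∠Z = -76.4°
cos φ = cos(-76.4°) = 0.234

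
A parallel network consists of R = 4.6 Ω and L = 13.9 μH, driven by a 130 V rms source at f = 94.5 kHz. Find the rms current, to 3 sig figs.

32.4 A

ω = 2πf = 593800 rad/s
X_L = ωL = 8.25 Ω
Parallel: admittances add. Y = 1/R + 1/(jωL)
Y = (0.217 − j0.121) S
|Y| = 0.249 S → |Z| = 1/|Y| = 4.02 Ω, ∠Z = −∠Y = 29.1°
I = V/|Z| = 130/4.02 = 32.4 A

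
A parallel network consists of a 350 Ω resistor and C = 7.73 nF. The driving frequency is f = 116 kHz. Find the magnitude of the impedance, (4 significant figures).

158.3 Ω

ω = 2πf = 728800 rad/s
X_C = 1/(ωC) = 177.5 Ω
Parallel: admittances add. Y = 1/R + jωC
Y = (0.002857 + j0.005634) S
|Y| = 0.006317 S → |Z| = 1/|Y| = 158.3 Ω, ∠Z = −∠Y = -63.11°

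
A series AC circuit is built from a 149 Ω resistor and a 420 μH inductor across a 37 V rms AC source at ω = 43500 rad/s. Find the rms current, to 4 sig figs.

X_L = ωL = 18.27 Ω
Z = 149.0 + j18.27 Ω
|Z| = √(149.0² + 18.27²) = 150.1 Ω
I = V/|Z| = 37/150.1 = 246.5 mA

246.5 mA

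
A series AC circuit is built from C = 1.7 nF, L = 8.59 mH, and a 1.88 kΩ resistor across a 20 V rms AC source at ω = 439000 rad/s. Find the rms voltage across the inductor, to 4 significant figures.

X_L = ωL = 3771 Ω
X_C = 1/(ωC) = 1340 Ω
Net reactance X = X_L − X_C = 2431 Ω
Z = 1880 + j2431 Ω
|Z| = √(1880² + 2431²) = 3073 Ω
I = V/|Z| = 6.508 mA
V_L = I·|Z_L| = 0.006508 × 3771 = 24.54 V

24.54 V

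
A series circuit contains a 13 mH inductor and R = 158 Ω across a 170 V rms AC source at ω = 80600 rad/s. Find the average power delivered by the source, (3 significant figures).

X_L = ωL = 1050 Ω
Z = 158 + j1050 Ω
|Z| = √(158² + 1050²) = 1060 Ω
∠Z = arctan(1050/158) = 81.4°
I = V/|Z| = 160 mA
P = VI cos φ = 170 × 0.160 × cos(81.4°) = 4.07 W

4.07 W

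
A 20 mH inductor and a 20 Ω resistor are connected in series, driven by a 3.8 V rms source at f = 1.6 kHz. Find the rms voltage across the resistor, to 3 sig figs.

0.376 V

ω = 2πf = 10050 rad/s
X_L = ωL = 201 Ω
Z = 20.0 + j201 Ω
|Z| = √(20.0² + 201²) = 202 Ω
I = V/|Z| = 18.8 mA
V_R = I·|Z_R| = 0.0188 × 20.0 = 0.376 V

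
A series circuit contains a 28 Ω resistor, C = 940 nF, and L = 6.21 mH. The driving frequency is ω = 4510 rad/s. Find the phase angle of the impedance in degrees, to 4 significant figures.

-82.33°

X_L = ωL = 28.01 Ω
X_C = 1/(ωC) = 235.9 Ω
Net reactance X = X_L − X_C = -207.9 Ω
Z = 28.00 − j207.9 Ω
|Z| = √(28.00² + 207.9²) = 209.8 Ω
∠Z = arctan(-207.9/28.00) = -82.33°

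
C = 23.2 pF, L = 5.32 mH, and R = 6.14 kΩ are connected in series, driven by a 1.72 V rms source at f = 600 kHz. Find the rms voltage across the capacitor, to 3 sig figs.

ω = 2πf = 3.77e+06 rad/s
X_L = ωL = 20100 Ω
X_C = 1/(ωC) = 11400 Ω
Net reactance X = X_L − X_C = 8620 Ω
Z = 6140 + j8620 Ω
|Z| = √(6140² + 8620²) = 10600 Ω
I = V/|Z| = 162 μA
V_C = I·|Z_C| = 0.000162 × 11400 = 1.86 V

1.86 V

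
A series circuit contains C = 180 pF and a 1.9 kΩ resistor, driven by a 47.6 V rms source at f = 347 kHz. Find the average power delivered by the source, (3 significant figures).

ω = 2πf = 2.18e+06 rad/s
X_C = 1/(ωC) = 2550 Ω
Z = 1900 − j2550 Ω
|Z| = √(1900² + 2550²) = 3180 Ω
∠Z = arctan(-2550/1900) = -53.3°
I = V/|Z| = 15.0 mA
P = VI cos φ = 47.6 × 0.0150 × cos(-53.3°) = 426 mW

426 mW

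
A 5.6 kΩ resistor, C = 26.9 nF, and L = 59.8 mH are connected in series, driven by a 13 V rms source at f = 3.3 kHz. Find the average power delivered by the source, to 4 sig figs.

29.89 mW

ω = 2πf = 20730 rad/s
X_L = ωL = 1240 Ω
X_C = 1/(ωC) = 1793 Ω
Net reactance X = X_L − X_C = -553.0 Ω
Z = 5600 − j553.0 Ω
|Z| = √(5600² + 553.0²) = 5627 Ω
∠Z = arctan(-553.0/5600) = -5.639°
I = V/|Z| = 2.310 mA
P = VI cos φ = 13 × 0.002310 × cos(-5.639°) = 29.89 mW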